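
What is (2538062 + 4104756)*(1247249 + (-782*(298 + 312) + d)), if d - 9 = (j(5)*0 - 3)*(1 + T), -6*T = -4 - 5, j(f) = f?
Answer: 5116501029549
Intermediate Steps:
T = 3/2 (T = -(-4 - 5)/6 = -⅙*(-9) = 3/2 ≈ 1.5000)
d = 3/2 (d = 9 + (5*0 - 3)*(1 + 3/2) = 9 + (0 - 3)*(5/2) = 9 - 3*5/2 = 9 - 15/2 = 3/2 ≈ 1.5000)
(2538062 + 4104756)*(1247249 + (-782*(298 + 312) + d)) = (2538062 + 4104756)*(1247249 + (-782*(298 + 312) + 3/2)) = 6642818*(1247249 + (-782*610 + 3/2)) = 6642818*(1247249 + (-477020 + 3/2)) = 6642818*(1247249 - 954037/2) = 6642818*(1540461/2) = 5116501029549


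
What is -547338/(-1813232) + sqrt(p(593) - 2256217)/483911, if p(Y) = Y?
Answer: 273669/906616 + 2*I*sqrt(563906)/483911 ≈ 0.30186 + 0.0031036*I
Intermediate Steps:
-547338/(-1813232) + sqrt(p(593) - 2256217)/483911 = -547338/(-1813232) + sqrt(593 - 2256217)/483911 = -547338*(-1/1813232) + sqrt(-2255624)*(1/483911) = 273669/906616 + (2*I*sqrt(563906))*(1/483911) = 273669/906616 + 2*I*sqrt(563906)/483911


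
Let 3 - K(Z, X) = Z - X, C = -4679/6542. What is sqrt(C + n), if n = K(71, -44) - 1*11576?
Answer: 5*I*sqrt(20010035026)/6542 ≈ 108.11*I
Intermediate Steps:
C = -4679/6542 (C = -4679*1/6542 = -4679/6542 ≈ -0.71522)
K(Z, X) = 3 + X - Z (K(Z, X) = 3 - (Z - X) = 3 + (X - Z) = 3 + X - Z)
n = -11688 (n = (3 - 44 - 1*71) - 1*11576 = (3 - 44 - 71) - 11576 = -112 - 11576 = -11688)
sqrt(C + n) = sqrt(-4679/6542 - 11688) = sqrt(-76467575/6542) = 5*I*sqrt(20010035026)/6542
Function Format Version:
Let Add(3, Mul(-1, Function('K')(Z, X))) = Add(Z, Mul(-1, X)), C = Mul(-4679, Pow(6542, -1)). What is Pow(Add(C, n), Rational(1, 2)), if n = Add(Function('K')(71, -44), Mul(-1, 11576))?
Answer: Mul(Rational(5, 6542), I, Pow(20010035026, Rational(1, 2))) ≈ Mul(108.11, I)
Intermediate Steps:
C = Rational(-4679, 6542) (C = Mul(-4679, Rational(1, 6542)) = Rational(-4679, 6542) ≈ -0.71522)
Function('K')(Z, X) = Add(3, X, Mul(-1, Z)) (Function('K')(Z, X) = Add(3, Mul(-1, Add(Z, Mul(-1, X)))) = Add(3, Add(X, Mul(-1, Z))) = Add(3, X, Mul(-1, Z)))
n = -11688 (n = Add(Add(3, -44, Mul(-1, 71)), Mul(-1, 11576)) = Add(Add(3, -44, -71), -11576) = Add(-112, -11576) = -11688)
Pow(Add(C, n), Rational(1, 2)) = Pow(Add(Rational(-4679, 6542), -11688), Rational(1, 2)) = Pow(Rational(-76467575, 6542), Rational(1, 2)) = Mul(Rational(5, 6542), I, Pow(20010035026, Rational(1, 2)))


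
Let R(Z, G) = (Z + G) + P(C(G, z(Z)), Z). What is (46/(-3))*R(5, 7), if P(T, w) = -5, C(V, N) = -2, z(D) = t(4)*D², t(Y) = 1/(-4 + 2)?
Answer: -322/3 ≈ -107.33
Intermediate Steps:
t(Y) = -½ (t(Y) = 1/(-2) = -½)
z(D) = -D²/2
R(Z, G) = -5 + G + Z (R(Z, G) = (Z + G) - 5 = (G + Z) - 5 = -5 + G + Z)
(46/(-3))*R(5, 7) = (46/(-3))*(-5 + 7 + 5) = -⅓*46*7 = -46/3*7 = -322/3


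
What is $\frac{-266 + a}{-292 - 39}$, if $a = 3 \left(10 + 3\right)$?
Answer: $\frac{227}{331} \approx 0.6858$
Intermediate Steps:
$a = 39$ ($a = 3 \cdot 13 = 39$)
$\frac{-266 + a}{-292 - 39} = \frac{-266 + 39}{-292 - 39} = - \frac{227}{-331} = \left(-227\right) \left(- \frac{1}{331}\right) = \frac{227}{331}$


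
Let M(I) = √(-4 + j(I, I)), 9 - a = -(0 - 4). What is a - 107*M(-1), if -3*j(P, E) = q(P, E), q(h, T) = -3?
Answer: 5 - 107*I*√3 ≈ 5.0 - 185.33*I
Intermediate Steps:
j(P, E) = 1 (j(P, E) = -⅓*(-3) = 1)
a = 5 (a = 9 - (-1)*(0 - 4) = 9 - (-1)*(-4) = 9 - 1*4 = 9 - 4 = 5)
M(I) = I*√3 (M(I) = √(-4 + 1) = √(-3) = I*√3)
a - 107*M(-1) = 5 - 107*I*√3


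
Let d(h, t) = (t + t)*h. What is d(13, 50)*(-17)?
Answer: -22100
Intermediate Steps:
d(h, t) = 2*h*t (d(h, t) = (2*t)*h = 2*h*t)
d(13, 50)*(-17) = (2*13*50)*(-17) = 1300*(-17) = -22100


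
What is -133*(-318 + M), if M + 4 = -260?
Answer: 77406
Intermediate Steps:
M = -264 (M = -4 - 260 = -264)
-133*(-318 + M) = -133*(-318 - 264) = -133*(-582) = 77406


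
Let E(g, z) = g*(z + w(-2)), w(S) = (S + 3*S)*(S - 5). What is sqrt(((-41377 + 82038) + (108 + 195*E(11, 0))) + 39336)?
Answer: 5*sqrt(8009) ≈ 447.46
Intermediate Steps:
w(S) = 4*S*(-5 + S) (w(S) = (4*S)*(-5 + S) = 4*S*(-5 + S))
E(g, z) = g*(56 + z) (E(g, z) = g*(z + 4*(-2)*(-5 - 2)) = g*(z + 4*(-2)*(-7)) = g*(z + 56) = g*(56 + z))
sqrt(((-41377 + 82038) + (108 + 195*E(11, 0))) + 39336) = sqrt(((-41377 + 82038) + (108 + 195*(11*(56 + 0)))) + 39336) = sqrt((40661 + (108 + 195*(11*56))) + 39336) = sqrt((40661 + (108 + 195*616)) + 39336) = sqrt((40661 + (108 + 120120)) + 39336) = sqrt((40661 + 120228) + 39336) = sqrt(160889 + 39336) = sqrt(200225) = 5*sqrt(8009)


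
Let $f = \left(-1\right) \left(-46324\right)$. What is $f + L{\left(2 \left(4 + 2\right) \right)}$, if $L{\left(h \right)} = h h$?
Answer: $46468$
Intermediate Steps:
$L{\left(h \right)} = h^{2}$
$f = 46324$
$f + L{\left(2 \left(4 + 2\right) \right)} = 46324 + \left(2 \left(4 + 2\right)\right)^{2} = 46324 + \left(2 \cdot 6\right)^{2} = 46324 + 12^{2} = 46324 + 144 = 46468$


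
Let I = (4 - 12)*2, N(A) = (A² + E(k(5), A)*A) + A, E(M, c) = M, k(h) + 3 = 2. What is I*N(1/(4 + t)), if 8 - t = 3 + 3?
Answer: -4/9 ≈ -0.44444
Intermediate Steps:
k(h) = -1 (k(h) = -3 + 2 = -1)
t = 2 (t = 8 - (3 + 3) = 8 - 1*6 = 8 - 6 = 2)
N(A) = A² (N(A) = (A² - A) + A = A²)
I = -16 (I = -8*2 = -16)
I*N(1/(4 + t)) = -16/(4 + 2)² = -16*(1/6)² = -16*(⅙)² = -16*1/36 = -4/9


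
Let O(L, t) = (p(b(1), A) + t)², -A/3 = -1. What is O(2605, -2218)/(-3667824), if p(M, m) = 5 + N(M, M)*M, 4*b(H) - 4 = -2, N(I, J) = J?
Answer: -78340201/58685184 ≈ -1.3349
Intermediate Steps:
A = 3 (A = -3*(-1) = 3)
b(H) = ½ (b(H) = 1 + (¼)*(-2) = 1 - ½ = ½)
p(M, m) = 5 + M² (p(M, m) = 5 + M*M = 5 + M²)
O(L, t) = (21/4 + t)² (O(L, t) = ((5 + (½)²) + t)² = ((5 + ¼) + t)² = (21/4 + t)²)
O(2605, -2218)/(-3667824) = ((21 + 4*(-2218))²/16)/(-3667824) = ((21 - 8872)²/16)*(-1/3667824) = ((1/16)*(-8851)²)*(-1/3667824) = ((1/16)*78340201)*(-1/3667824) = (78340201/16)*(-1/3667824) = -78340201/58685184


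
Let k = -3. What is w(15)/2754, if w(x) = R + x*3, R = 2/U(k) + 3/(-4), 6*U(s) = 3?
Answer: 193/11016 ≈ 0.017520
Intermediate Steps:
U(s) = 1/2 (U(s) = (1/6)*3 = 1/2)
R = 13/4 (R = 2/(1/2) + 3/(-4) = 2*2 + 3*(-1/4) = 4 - 3/4 = 13/4 ≈ 3.2500)
w(x) = 13/4 + 3*x (w(x) = 13/4 + x*3 = 13/4 + 3*x)
w(15)/2754 = (13/4 + 3*15)/2754 = (13/4 + 45)*(1/2754) = (193/4)*(1/2754) = 193/11016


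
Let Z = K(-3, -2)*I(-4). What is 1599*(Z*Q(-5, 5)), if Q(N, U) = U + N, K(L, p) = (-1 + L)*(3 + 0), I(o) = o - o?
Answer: 0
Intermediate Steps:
I(o) = 0
K(L, p) = -3 + 3*L (K(L, p) = (-1 + L)*3 = -3 + 3*L)
Q(N, U) = N + U
Z = 0 (Z = (-3 + 3*(-3))*0 = (-3 - 9)*0 = -12*0 = 0)
1599*(Z*Q(-5, 5)) = 1599*(0*(-5 + 5)) = 1599*(0*0) = 1599*0 = 0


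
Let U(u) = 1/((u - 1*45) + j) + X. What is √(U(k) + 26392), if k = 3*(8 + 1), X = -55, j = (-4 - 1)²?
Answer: 2*√322630/7 ≈ 162.29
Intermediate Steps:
j = 25 (j = (-5)² = 25)
k = 27 (k = 3*9 = 27)
U(u) = -55 + 1/(-20 + u) (U(u) = 1/((u - 1*45) + 25) - 55 = 1/((u - 45) + 25) - 55 = 1/((-45 + u) + 25) - 55 = 1/(-20 + u) - 55 = -55 + 1/(-20 + u))
√(U(k) + 26392) = √((1101 - 55*27)/(-20 + 27) + 26392) = √((1101 - 1485)/7 + 26392) = √((⅐)*(-384) + 26392) = √(-384/7 + 26392) = √(184360/7) = 2*√322630/7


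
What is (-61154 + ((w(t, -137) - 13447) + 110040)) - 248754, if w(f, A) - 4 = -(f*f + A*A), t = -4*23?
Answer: -240544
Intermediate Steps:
t = -92
w(f, A) = 4 - A² - f² (w(f, A) = 4 - (f*f + A*A) = 4 - (f² + A²) = 4 - (A² + f²) = 4 + (-A² - f²) = 4 - A² - f²)
(-61154 + ((w(t, -137) - 13447) + 110040)) - 248754 = (-61154 + (((4 - 1*(-137)² - 1*(-92)²) - 13447) + 110040)) - 248754 = (-61154 + (((4 - 1*18769 - 1*8464) - 13447) + 110040)) - 248754 = (-61154 + (((4 - 18769 - 8464) - 13447) + 110040)) - 248754 = (-61154 + ((-27229 - 13447) + 110040)) - 248754 = (-61154 + (-40676 + 110040)) - 248754 = (-61154 + 69364) - 248754 = 8210 - 248754 = -240544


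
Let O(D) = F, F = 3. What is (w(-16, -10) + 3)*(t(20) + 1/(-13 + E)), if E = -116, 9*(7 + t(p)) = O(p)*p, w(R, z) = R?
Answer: 572/129 ≈ 4.4341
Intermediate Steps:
O(D) = 3
t(p) = -7 + p/3 (t(p) = -7 + (3*p)/9 = -7 + p/3)
(w(-16, -10) + 3)*(t(20) + 1/(-13 + E)) = (-16 + 3)*((-7 + (⅓)*20) + 1/(-13 - 116)) = -13*((-7 + 20/3) + 1/(-129)) = -13*(-⅓ - 1/129) = -13*(-44/129) = 572/129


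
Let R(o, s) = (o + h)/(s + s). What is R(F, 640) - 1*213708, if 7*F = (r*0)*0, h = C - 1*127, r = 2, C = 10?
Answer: -273546357/1280 ≈ -2.1371e+5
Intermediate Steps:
h = -117 (h = 10 - 1*127 = 10 - 127 = -117)
F = 0 (F = ((2*0)*0)/7 = (0*0)/7 = (1/7)*0 = 0)
R(o, s) = (-117 + o)/(2*s) (R(o, s) = (o - 117)/(s + s) = (-117 + o)/((2*s)) = (-117 + o)*(1/(2*s)) = (-117 + o)/(2*s))
R(F, 640) - 1*213708 = (1/2)*(-117 + 0)/640 - 1*213708 = (1/2)*(1/640)*(-117) - 213708 = -117/1280 - 213708 = -273546357/1280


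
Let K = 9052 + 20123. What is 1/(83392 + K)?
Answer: 1/112567 ≈ 8.8836e-6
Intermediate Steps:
K = 29175
1/(83392 + K) = 1/(83392 + 29175) = 1/112567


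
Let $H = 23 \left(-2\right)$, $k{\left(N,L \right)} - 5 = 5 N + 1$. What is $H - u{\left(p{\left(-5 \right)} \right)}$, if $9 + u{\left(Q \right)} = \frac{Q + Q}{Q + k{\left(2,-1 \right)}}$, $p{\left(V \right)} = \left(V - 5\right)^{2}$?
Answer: $- \frac{1123}{29} \approx -38.724$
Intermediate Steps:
$k{\left(N,L \right)} = 6 + 5 N$ ($k{\left(N,L \right)} = 5 + \left(5 N + 1\right) = 5 + \left(1 + 5 N\right) = 6 + 5 N$)
$p{\left(V \right)} = \left(-5 + V\right)^{2}$
$H = -46$
$u{\left(Q \right)} = -9 + \frac{2 Q}{16 + Q}$ ($u{\left(Q \right)} = -9 + \frac{Q + Q}{Q + \left(6 + 5 \cdot 2\right)} = -9 + \frac{2 Q}{Q + \left(6 + 10\right)} = -9 + \frac{2 Q}{Q + 16} = -9 + \frac{2 Q}{16 + Q}$)
$H - u{\left(p{\left(-5 \right)} \right)} = -46 - \frac{-144 - 7 \left(-5 - 5\right)^{2}}{16 + \left(-5 - 5\right)^{2}} = -46 - \frac{-144 - 7 \left(-10\right)^{2}}{16 + \left(-10\right)^{2}} = -46 - \frac{-144 - 700}{16 + 100} = -46 - \frac{-144 - 700}{116} = -46 - \frac{1}{116} \left(-844\right) = -46 - - \frac{211}{29} = -46 + \frac{211}{29} = - \frac{1123}{29}$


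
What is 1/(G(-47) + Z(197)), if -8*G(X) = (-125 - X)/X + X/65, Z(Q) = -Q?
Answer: -24440/4817541 ≈ -0.0050731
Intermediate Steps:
G(X) = -X/520 - (-125 - X)/(8*X) (G(X) = -((-125 - X)/X + X/65)/8 = -(X/65 + (-125 - X)/X)/8 = -X/520 - (-125 - X)/(8*X))
1/(G(-47) + Z(197)) = 1/((1/520)*(8125 - 1*(-47)*(-65 - 47))/(-47) - 1*197) = 1/((1/520)*(-1/47)*(8125 - 1*(-47)*(-112)) - 197) = 1/((1/520)*(-1/47)*(8125 - 5264) - 197) = 1/((1/520)*(-1/47)*2861 - 197) = 1/(-2861/24440 - 197) = 1/(-4817541/24440) = -24440/4817541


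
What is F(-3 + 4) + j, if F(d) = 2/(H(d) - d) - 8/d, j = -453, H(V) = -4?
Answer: -2307/5 ≈ -461.40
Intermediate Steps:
F(d) = -8/d + 2/(-4 - d) (F(d) = 2/(-4 - d) - 8/d = -8/d + 2/(-4 - d))
F(-3 + 4) + j = 2*(-16 - 5*(-3 + 4))/((-3 + 4)*(4 + (-3 + 4))) - 453 = 2*(-16 - 5*1)/(1*(4 + 1)) - 453 = 2*1*(-16 - 5)/5 - 453 = 2*1*(⅕)*(-21) - 453 = -42/5 - 453 = -2307/5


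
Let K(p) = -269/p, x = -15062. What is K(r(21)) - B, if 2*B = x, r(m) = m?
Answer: 157882/21 ≈ 7518.2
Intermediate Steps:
B = -7531 (B = (½)*(-15062) = -7531)
K(r(21)) - B = -269/21 - 1*(-7531) = -269*1/21 + 7531 = -269/21 + 7531 = 157882/21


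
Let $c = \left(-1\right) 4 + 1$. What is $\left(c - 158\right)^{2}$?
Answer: $25921$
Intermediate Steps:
$c = -3$ ($c = -4 + 1 = -3$)
$\left(c - 158\right)^{2} = \left(-3 - 158\right)^{2} = \left(-161\right)^{2} = 25921$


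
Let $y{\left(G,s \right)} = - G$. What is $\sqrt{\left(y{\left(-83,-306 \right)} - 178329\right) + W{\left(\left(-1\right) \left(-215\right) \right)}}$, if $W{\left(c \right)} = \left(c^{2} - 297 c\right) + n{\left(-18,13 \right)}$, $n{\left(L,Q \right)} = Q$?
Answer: $i \sqrt{195863} \approx 442.56 i$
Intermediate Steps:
$W{\left(c \right)} = 13 + c^{2} - 297 c$ ($W{\left(c \right)} = \left(c^{2} - 297 c\right) + 13 = 13 + c^{2} - 297 c$)
$\sqrt{\left(y{\left(-83,-306 \right)} - 178329\right) + W{\left(\left(-1\right) \left(-215\right) \right)}} = \sqrt{\left(\left(-1\right) \left(-83\right) - 178329\right) + \left(13 + \left(\left(-1\right) \left(-215\right)\right)^{2} - 297 \left(\left(-1\right) \left(-215\right)\right)\right)} = \sqrt{\left(83 - 178329\right) + \left(13 + 215^{2} - 63855\right)} = \sqrt{-178246 + \left(13 + 46225 - 63855\right)} = \sqrt{-178246 - 17617} = \sqrt{-195863} = i \sqrt{195863}$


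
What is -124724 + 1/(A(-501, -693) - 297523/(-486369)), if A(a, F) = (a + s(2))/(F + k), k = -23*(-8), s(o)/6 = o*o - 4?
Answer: -49279461557203/395110076 ≈ -1.2472e+5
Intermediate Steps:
s(o) = -24 + 6*o² (s(o) = 6*(o*o - 4) = 6*(o² - 4) = 6*(-4 + o²) = -24 + 6*o²)
k = 184
A(a, F) = a/(184 + F) (A(a, F) = (a + (-24 + 6*2²))/(F + 184) = (a + (-24 + 6*4))/(184 + F) = (a + (-24 + 24))/(184 + F) = (a + 0)/(184 + F) = a/(184 + F))
-124724 + 1/(A(-501, -693) - 297523/(-486369)) = -124724 + 1/(-501/(184 - 693) - 297523/(-486369)) = -124724 + 1/(-501/(-509) - 297523*(-1/486369)) = -124724 + 1/(-501*(-1/509) + 297523/486369) = -124724 + 1/(501/509 + 297523/486369) = -124724 + 1/(395110076/247561821) = -124724 + 247561821/395110076 = -49279461557203/395110076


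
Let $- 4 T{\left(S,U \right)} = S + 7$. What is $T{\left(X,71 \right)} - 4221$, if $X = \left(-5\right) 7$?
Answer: $-4214$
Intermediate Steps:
$X = -35$
$T{\left(S,U \right)} = - \frac{7}{4} - \frac{S}{4}$ ($T{\left(S,U \right)} = - \frac{S + 7}{4} = - \frac{7 + S}{4} = - \frac{7}{4} - \frac{S}{4}$)
$T{\left(X,71 \right)} - 4221 = \left(- \frac{7}{4} - - \frac{35}{4}\right) - 4221 = \left(- \frac{7}{4} + \frac{35}{4}\right) - 4221 = 7 - 4221 = -4214$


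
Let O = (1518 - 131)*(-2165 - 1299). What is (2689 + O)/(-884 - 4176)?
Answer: 4801879/5060 ≈ 948.99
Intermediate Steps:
O = -4804568 (O = 1387*(-3464) = -4804568)
(2689 + O)/(-884 - 4176) = (2689 - 4804568)/(-884 - 4176) = -4801879/(-5060) = -4801879*(-1/5060) = 4801879/5060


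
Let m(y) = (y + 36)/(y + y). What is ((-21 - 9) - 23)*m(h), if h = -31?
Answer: 265/62 ≈ 4.2742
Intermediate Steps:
m(y) = (36 + y)/(2*y) (m(y) = (36 + y)/((2*y)) = (36 + y)*(1/(2*y)) = (36 + y)/(2*y))
((-21 - 9) - 23)*m(h) = ((-21 - 9) - 23)*((½)*(36 - 31)/(-31)) = (-30 - 23)*((½)*(-1/31)*5) = -53*(-5/62) = 265/62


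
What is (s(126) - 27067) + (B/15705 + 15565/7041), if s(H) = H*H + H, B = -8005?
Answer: -81557833247/7371927 ≈ -11063.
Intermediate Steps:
s(H) = H + H² (s(H) = H² + H = H + H²)
(s(126) - 27067) + (B/15705 + 15565/7041) = (126*(1 + 126) - 27067) + (-8005/15705 + 15565/7041) = (126*127 - 27067) + (-8005*1/15705 + 15565*(1/7041)) = (16002 - 27067) + (-1601/3141 + 15565/7041) = -11065 + 12539008/7371927 = -81557833247/7371927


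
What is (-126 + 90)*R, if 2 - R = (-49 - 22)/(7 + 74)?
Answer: -932/9 ≈ -103.56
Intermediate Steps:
R = 233/81 (R = 2 - (-49 - 22)/(7 + 74) = 2 - (-71)/81 = 2 - 1*(-71/81) = 2 + 71/81 = 233/81 ≈ 2.8765)
(-126 + 90)*R = (-126 + 90)*(233/81) = -36*233/81 = -932/9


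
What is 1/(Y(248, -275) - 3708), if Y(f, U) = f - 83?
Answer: -1/3543 ≈ -0.00028225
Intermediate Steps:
Y(f, U) = -83 + f
1/(Y(248, -275) - 3708) = 1/((-83 + 248) - 3708) = 1/(165 - 3708) = 1/(-3543) = -1/3543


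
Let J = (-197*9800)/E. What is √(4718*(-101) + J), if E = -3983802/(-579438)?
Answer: I*√333866550718780702/663967 ≈ 870.24*I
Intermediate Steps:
E = 663967/96573 (E = -3983802*(-1/579438) = 663967/96573 ≈ 6.8753)
J = -186443833800/663967 (J = (-197*9800)/(663967/96573) = -1930600*96573/663967 = -186443833800/663967 ≈ -2.8080e+5)
√(4718*(-101) + J) = √(4718*(-101) - 186443833800/663967) = √(-476518 - 186443833800/663967) = √(-502836060706/663967) = I*√333866550718780702/663967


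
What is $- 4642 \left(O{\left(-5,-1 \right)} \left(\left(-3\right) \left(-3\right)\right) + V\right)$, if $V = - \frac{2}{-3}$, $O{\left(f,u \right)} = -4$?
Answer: $\frac{492052}{3} \approx 1.6402 \cdot 10^{5}$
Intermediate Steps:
$V = \frac{2}{3}$ ($V = \left(-2\right) \left(- \frac{1}{3}\right) = \frac{2}{3} \approx 0.66667$)
$- 4642 \left(O{\left(-5,-1 \right)} \left(\left(-3\right) \left(-3\right)\right) + V\right) = - 4642 \left(- 4 \left(\left(-3\right) \left(-3\right)\right) + \frac{2}{3}\right) = - 4642 \left(\left(-4\right) 9 + \frac{2}{3}\right) = - 4642 \left(-36 + \frac{2}{3}\right) = \left(-4642\right) \left(- \frac{106}{3}\right) = \frac{492052}{3}$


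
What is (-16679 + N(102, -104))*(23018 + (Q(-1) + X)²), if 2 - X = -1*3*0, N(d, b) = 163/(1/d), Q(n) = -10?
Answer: -1223346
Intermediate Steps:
N(d, b) = 163*d
X = 2 (X = 2 - (-1*3)*0 = 2 - (-3)*0 = 2 - 1*0 = 2 + 0 = 2)
(-16679 + N(102, -104))*(23018 + (Q(-1) + X)²) = (-16679 + 163*102)*(23018 + (-10 + 2)²) = (-16679 + 16626)*(23018 + (-8)²) = -53*(23018 + 64) = -53*23082 = -1223346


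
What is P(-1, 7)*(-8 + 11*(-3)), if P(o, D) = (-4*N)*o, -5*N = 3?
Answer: 492/5 ≈ 98.400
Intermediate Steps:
N = -⅗ (N = -⅕*3 = -⅗ ≈ -0.60000)
P(o, D) = 12*o/5 (P(o, D) = (-4*(-⅗))*o = 12*o/5)
P(-1, 7)*(-8 + 11*(-3)) = ((12/5)*(-1))*(-8 + 11*(-3)) = -12*(-8 - 33)/5 = -12/5*(-41) = 492/5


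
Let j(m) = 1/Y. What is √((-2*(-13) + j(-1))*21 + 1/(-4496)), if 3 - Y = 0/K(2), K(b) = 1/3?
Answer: √698646647/1124 ≈ 23.516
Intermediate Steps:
K(b) = ⅓ (K(b) = 1*(⅓) = ⅓)
Y = 3 (Y = 3 - 0/⅓ = 3 - 0*3 = 3 - 1*0 = 3 + 0 = 3)
j(m) = ⅓ (j(m) = 1/3 = ⅓)
√((-2*(-13) + j(-1))*21 + 1/(-4496)) = √((-2*(-13) + ⅓)*21 + 1/(-4496)) = √((26 + ⅓)*21 - 1/4496) = √((79/3)*21 - 1/4496) = √(553 - 1/4496) = √(2486287/4496) = √698646647/1124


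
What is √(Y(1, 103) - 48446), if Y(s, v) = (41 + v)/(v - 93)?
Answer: 7*I*√24710/5 ≈ 220.07*I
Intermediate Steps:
Y(s, v) = (41 + v)/(-93 + v)
√(Y(1, 103) - 48446) = √((41 + 103)/(-93 + 103) - 48446) = √(144/10 - 48446) = √((⅒)*144 - 48446) = √(72/5 - 48446) = √(-242158/5) = 7*I*√24710/5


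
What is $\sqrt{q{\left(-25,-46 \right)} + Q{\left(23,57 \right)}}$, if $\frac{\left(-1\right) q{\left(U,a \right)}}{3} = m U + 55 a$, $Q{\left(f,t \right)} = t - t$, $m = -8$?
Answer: $\sqrt{6990} \approx 83.606$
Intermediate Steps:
$Q{\left(f,t \right)} = 0$
$q{\left(U,a \right)} = - 165 a + 24 U$ ($q{\left(U,a \right)} = - 3 \left(- 8 U + 55 a\right) = - 165 a + 24 U$)
$\sqrt{q{\left(-25,-46 \right)} + Q{\left(23,57 \right)}} = \sqrt{\left(\left(-165\right) \left(-46\right) + 24 \left(-25\right)\right) + 0} = \sqrt{\left(7590 - 600\right) + 0} = \sqrt{6990 + 0} = \sqrt{6990}$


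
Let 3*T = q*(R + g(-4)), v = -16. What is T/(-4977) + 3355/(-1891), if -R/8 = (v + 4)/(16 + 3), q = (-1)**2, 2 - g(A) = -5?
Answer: -15609994/8794359 ≈ -1.7750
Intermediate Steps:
g(A) = 7 (g(A) = 2 - 1*(-5) = 2 + 5 = 7)
q = 1
R = 96/19 (R = -8*(-16 + 4)/(16 + 3) = -(-96)/19 = -8*(-12/19) = 96/19 ≈ 5.0526)
T = 229/57 (T = (1*(96/19 + 7))/3 = (1*(229/19))/3 = (1/3)*(229/19) = 229/57 ≈ 4.0175)
T/(-4977) + 3355/(-1891) = (229/57)/(-4977) + 3355/(-1891) = (229/57)*(-1/4977) + 3355*(-1/1891) = -229/283689 - 55/31 = -15609994/8794359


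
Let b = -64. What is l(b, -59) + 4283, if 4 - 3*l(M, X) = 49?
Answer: 4268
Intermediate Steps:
l(M, X) = -15 (l(M, X) = 4/3 - 1/3*49 = 4/3 - 49/3 = -15)
l(b, -59) + 4283 = -15 + 4283 = 4268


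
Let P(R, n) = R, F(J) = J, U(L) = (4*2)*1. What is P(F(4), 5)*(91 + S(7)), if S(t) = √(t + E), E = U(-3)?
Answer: 364 + 4*√15 ≈ 379.49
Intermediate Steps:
U(L) = 8 (U(L) = 8*1 = 8)
E = 8
S(t) = √(8 + t) (S(t) = √(t + 8) = √(8 + t))
P(F(4), 5)*(91 + S(7)) = 4*(91 + √(8 + 7)) = 4*(91 + √15) = 364 + 4*√15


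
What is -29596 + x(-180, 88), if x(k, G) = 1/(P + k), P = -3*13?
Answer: -6481525/219 ≈ -29596.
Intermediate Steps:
P = -39
x(k, G) = 1/(-39 + k)
-29596 + x(-180, 88) = -29596 + 1/(-39 - 180) = -29596 + 1/(-219) = -29596 - 1/219 = -6481525/219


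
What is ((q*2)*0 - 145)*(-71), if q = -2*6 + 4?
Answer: 10295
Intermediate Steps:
q = -8 (q = -12 + 4 = -8)
((q*2)*0 - 145)*(-71) = (-8*2*0 - 145)*(-71) = (-16*0 - 145)*(-71) = (0 - 145)*(-71) = -145*(-71) = 10295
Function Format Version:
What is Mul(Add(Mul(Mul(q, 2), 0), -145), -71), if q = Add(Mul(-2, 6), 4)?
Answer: 10295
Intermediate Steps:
q = -8 (q = Add(-12, 4) = -8)
Mul(Add(Mul(Mul(q, 2), 0), -145), -71) = Mul(Add(Mul(Mul(-8, 2), 0), -145), -71) = Mul(Add(Mul(-16, 0), -145), -71) = Mul(Add(0, -145), -71) = Mul(-145, -71) = 10295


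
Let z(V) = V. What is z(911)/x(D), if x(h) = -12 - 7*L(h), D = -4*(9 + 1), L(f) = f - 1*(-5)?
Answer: 911/233 ≈ 3.9099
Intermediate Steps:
L(f) = 5 + f (L(f) = f + 5 = 5 + f)
D = -40 (D = -4*10 = -40)
x(h) = -47 - 7*h (x(h) = -12 - 7*(5 + h) = -12 + (-35 - 7*h) = -47 - 7*h)
z(911)/x(D) = 911/(-47 - 7*(-40)) = 911/(-47 + 280) = 911/233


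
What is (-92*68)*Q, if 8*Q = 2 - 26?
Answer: 18768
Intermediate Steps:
Q = -3 (Q = (2 - 26)/8 = (⅛)*(-24) = -3)
(-92*68)*Q = -92*68*(-3) = -6256*(-3) = 18768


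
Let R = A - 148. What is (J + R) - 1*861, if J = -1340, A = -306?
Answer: -2655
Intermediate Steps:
R = -454 (R = -306 - 148 = -454)
(J + R) - 1*861 = (-1340 - 454) - 1*861 = -1794 - 861 = -2655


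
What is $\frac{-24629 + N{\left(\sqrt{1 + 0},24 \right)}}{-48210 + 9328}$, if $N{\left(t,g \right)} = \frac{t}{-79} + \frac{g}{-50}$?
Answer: $\frac{24321624}{38395975} \approx 0.63344$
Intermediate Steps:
$N{\left(t,g \right)} = - \frac{g}{50} - \frac{t}{79}$ ($N{\left(t,g \right)} = t \left(- \frac{1}{79}\right) + g \left(- \frac{1}{50}\right) = - \frac{t}{79} - \frac{g}{50} = - \frac{g}{50} - \frac{t}{79}$)
$\frac{-24629 + N{\left(\sqrt{1 + 0},24 \right)}}{-48210 + 9328} = \frac{-24629 - \left(\frac{12}{25} + \frac{\sqrt{1 + 0}}{79}\right)}{-48210 + 9328} = \frac{-24629 - \left(\frac{12}{25} + \frac{\sqrt{1}}{79}\right)}{-38882} = \left(-24629 - \frac{973}{1975}\right) \left(- \frac{1}{38882}\right) = \left(- \frac{48643248}{1975}\right) \left(- \frac{1}{38882}\right) = \frac{24321624}{38395975}$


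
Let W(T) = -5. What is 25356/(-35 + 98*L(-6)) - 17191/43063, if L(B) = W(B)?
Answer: -366976901/7536025 ≈ -48.696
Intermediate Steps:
L(B) = -5
25356/(-35 + 98*L(-6)) - 17191/43063 = 25356/(-35 + 98*(-5)) - 17191/43063 = 25356/(-35 - 490) - 17191*1/43063 = 25356/(-525) - 17191/43063 = 25356*(-1/525) - 17191/43063 = -8452/175 - 17191/43063 = -366976901/7536025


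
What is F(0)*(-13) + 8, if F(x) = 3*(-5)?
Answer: 203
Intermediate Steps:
F(x) = -15
F(0)*(-13) + 8 = -15*(-13) + 8 = 195 + 8 = 203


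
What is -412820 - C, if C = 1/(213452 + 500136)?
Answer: -294583398161/713588 ≈ -4.1282e+5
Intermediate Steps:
C = 1/713588 ≈ 1.4014e-6
-412820 - C = -412820 - 1*1/713588 = -412820 - 1/713588 = -294583398161/713588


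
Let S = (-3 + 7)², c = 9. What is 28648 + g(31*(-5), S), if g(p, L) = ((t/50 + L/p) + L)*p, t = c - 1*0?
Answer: 261561/10 ≈ 26156.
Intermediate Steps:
t = 9 (t = 9 - 1*0 = 9 + 0 = 9)
S = 16 (S = 4² = 16)
g(p, L) = p*(9/50 + L + L/p) (g(p, L) = ((9/50 + L/p) + L)*p = (9/50 + L + L/p)*p = p*(9/50 + L + L/p))
28648 + g(31*(-5), S) = 28648 + (16 + 9*(31*(-5))/50 + 16*(31*(-5))) = 28648 + (16 + (9/50)*(-155) + 16*(-155)) = 28648 + (16 - 279/10 - 2480) = 28648 - 24919/10 = 261561/10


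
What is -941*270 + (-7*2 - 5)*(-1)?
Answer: -254051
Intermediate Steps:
-941*270 + (-7*2 - 5)*(-1) = -254070 + (-14 - 5)*(-1) = -254070 - 19*(-1) = -254070 + 19 = -254051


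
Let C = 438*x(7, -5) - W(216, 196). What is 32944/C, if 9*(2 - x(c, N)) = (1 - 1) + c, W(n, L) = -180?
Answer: 1704/37 ≈ 46.054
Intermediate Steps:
x(c, N) = 2 - c/9 (x(c, N) = 2 - ((1 - 1) + c)/9 = 2 - (0 + c)/9 = 2 - c/9)
C = 2146/3 (C = 438*(2 - ⅑*7) - 1*(-180) = 438*(2 - 7/9) + 180 = 438*(11/9) + 180 = 1606/3 + 180 = 2146/3 ≈ 715.33)
32944/C = 32944/(2146/3) = 32944*(3/2146) = 1704/37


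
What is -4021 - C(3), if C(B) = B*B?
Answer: -4030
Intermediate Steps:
C(B) = B²
-4021 - C(3) = -4021 - 1*3² = -4021 - 1*9 = -4021 - 9 = -4030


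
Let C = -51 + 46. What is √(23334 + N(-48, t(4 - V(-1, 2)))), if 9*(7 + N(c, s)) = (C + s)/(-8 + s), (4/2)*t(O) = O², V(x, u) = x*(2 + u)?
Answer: √373234/4 ≈ 152.73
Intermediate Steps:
C = -5
t(O) = O²/2
N(c, s) = -7 + (-5 + s)/(9*(-8 + s)) (N(c, s) = -7 + ((-5 + s)/(-8 + s))/9 = -7 + (-5 + s)/(9*(-8 + s)))
√(23334 + N(-48, t(4 - V(-1, 2)))) = √(23334 + (499 - 31*(4 - (-1)*(2 + 2))²)/(9*(-8 + (4 - (-1)*(2 + 2))²/2))) = √(23334 + (499 - 31*(4 - (-1)*4)²)/(9*(-8 + (4 - (-1)*4)²/2))) = √(23334 + (499 - 31*(4 - 1*(-4))²)/(9*(-8 + (4 - 1*(-4))²/2))) = √(23334 + (499 - 31*(4 + 4)²)/(9*(-8 + (4 + 4)²/2))) = √(23334 + (499 - 31*8²)/(9*(-8 + (½)*8²))) = √(23334 + (499 - 31*64)/(9*(-8 + (½)*64))) = √(23334 + (499 - 62*32)/(9*(-8 + 32))) = √(23334 + (⅑)*(499 - 1984)/24) = √(23334 + (⅑)*(1/24)*(-1485)) = √(23334 - 55/8) = √(186617/8) = √373234/4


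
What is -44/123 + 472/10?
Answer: 28808/615 ≈ 46.842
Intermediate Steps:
-44/123 + 472/10 = -44*1/123 + 472*(⅒) = -44/123 + 236/5 = 28808/615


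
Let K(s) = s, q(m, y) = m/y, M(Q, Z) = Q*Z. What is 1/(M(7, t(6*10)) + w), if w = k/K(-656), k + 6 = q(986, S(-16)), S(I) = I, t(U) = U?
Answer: 5248/2204701 ≈ 0.0023804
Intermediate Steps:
k = -541/8 (k = -6 + 986/(-16) = -6 + 986*(-1/16) = -6 - 493/8 = -541/8 ≈ -67.625)
w = 541/5248 (w = -541/8/(-656) = -541/8*(-1/656) = 541/5248 ≈ 0.10309)
1/(M(7, t(6*10)) + w) = 1/(7*(6*10) + 541/5248) = 1/(7*60 + 541/5248) = 1/(420 + 541/5248) = 1/(2204701/5248) = 5248/2204701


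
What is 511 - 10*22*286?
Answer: -62409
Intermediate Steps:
511 - 10*22*286 = 511 - 220*286 = 511 - 62920 = -62409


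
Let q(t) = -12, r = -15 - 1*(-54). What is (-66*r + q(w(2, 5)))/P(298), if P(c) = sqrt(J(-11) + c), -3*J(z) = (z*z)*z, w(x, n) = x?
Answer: -2586*sqrt(267)/445 ≈ -94.956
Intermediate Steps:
J(z) = -z**3/3 (J(z) = -z*z*z/3 = -z**2*z/3 = -z**3/3)
r = 39 (r = -15 + 54 = 39)
P(c) = sqrt(1331/3 + c) (P(c) = sqrt(-1/3*(-11)**3 + c) = sqrt(-1/3*(-1331) + c) = sqrt(1331/3 + c))
(-66*r + q(w(2, 5)))/P(298) = (-66*39 - 12)/((sqrt(3993 + 9*298)/3)) = (-2574 - 12)/((sqrt(3993 + 2682)/3)) = -2586*sqrt(267)/445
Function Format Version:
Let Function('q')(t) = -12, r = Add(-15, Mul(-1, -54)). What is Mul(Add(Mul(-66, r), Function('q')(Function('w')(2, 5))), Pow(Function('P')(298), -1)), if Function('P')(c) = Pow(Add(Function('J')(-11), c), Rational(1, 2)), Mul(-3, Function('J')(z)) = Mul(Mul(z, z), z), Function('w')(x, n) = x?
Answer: Mul(Rational(-2586, 445), Pow(267, Rational(1, 2))) ≈ -94.956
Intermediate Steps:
Function('J')(z) = Mul(Rational(-1, 3), Pow(z, 3)) (Function('J')(z) = Mul(Rational(-1, 3), Mul(Mul(z, z), z)) = Mul(Rational(-1, 3), Mul(Pow(z, 2), z)) = Mul(Rational(-1, 3), Pow(z, 3)))
r = 39 (r = Add(-15, 54) = 39)
Function('P')(c) = Pow(Add(Rational(1331, 3), c), Rational(1, 2)) (Function('P')(c) = Pow(Add(Mul(Rational(-1, 3), Pow(-11, 3)), c), Rational(1, 2)) = Pow(Add(Mul(Rational(-1, 3), -1331), c), Rational(1, 2)) = Pow(Add(Rational(1331, 3), c), Rational(1, 2)))
Mul(Add(Mul(-66, r), Function('q')(Function('w')(2, 5))), Pow(Function('P')(298), -1)) = Mul(Add(Mul(-66, 39), -12), Pow(Mul(Rational(1, 3), Pow(Add(3993, Mul(9, 298)), Rational(1, 2))), -1)) = Mul(Add(-2574, -12), Pow(Mul(Rational(1, 3), Pow(Add(3993, 2682), Rational(1, 2))), -1)) = Mul(-2586, Pow(Mul(Rational(1, 3), Pow(6675, Rational(1, 2))), -1)) = Mul(-2586, Pow(Mul(Rational(1, 3), Mul(5, Pow(267, Rational(1, 2)))), -1)) = Mul(-2586, Pow(Mul(Rational(5, 3), Pow(267, Rational(1, 2))), -1)) = Mul(-2586, Mul(Rational(1, 445), Pow(267, Rational(1, 2)))) = Mul(Rational(-2586, 445), Pow(267, Rational(1, 2)))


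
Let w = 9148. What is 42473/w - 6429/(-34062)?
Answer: 250921303/51933196 ≈ 4.8316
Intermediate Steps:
42473/w - 6429/(-34062) = 42473/9148 - 6429/(-34062) = 42473*(1/9148) - 6429*(-1/34062) = 42473/9148 + 2143/11354 = 250921303/51933196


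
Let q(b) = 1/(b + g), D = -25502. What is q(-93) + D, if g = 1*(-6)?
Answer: -2524699/99 ≈ -25502.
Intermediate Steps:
g = -6
q(b) = 1/(-6 + b) (q(b) = 1/(b - 6) = 1/(-6 + b))
q(-93) + D = 1/(-6 - 93) - 25502 = 1/(-99) - 25502 = -1/99 - 25502 = -2524699/99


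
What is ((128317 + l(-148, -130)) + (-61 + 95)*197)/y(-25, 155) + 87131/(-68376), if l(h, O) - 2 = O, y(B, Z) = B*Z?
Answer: -869151467/24087000 ≈ -36.084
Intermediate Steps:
l(h, O) = 2 + O
((128317 + l(-148, -130)) + (-61 + 95)*197)/y(-25, 155) + 87131/(-68376) = ((128317 + (2 - 130)) + (-61 + 95)*197)/((-25*155)) + 87131/(-68376) = ((128317 - 128) + 34*197)/(-3875) + 87131*(-1/68376) = (128189 + 6698)*(-1/3875) - 7921/6216 = 134887*(-1/3875) - 7921/6216 = -134887/3875 - 7921/6216 = -869151467/24087000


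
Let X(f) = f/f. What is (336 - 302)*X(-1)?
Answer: 34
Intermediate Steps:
X(f) = 1
(336 - 302)*X(-1) = (336 - 302)*1 = 34*1 = 34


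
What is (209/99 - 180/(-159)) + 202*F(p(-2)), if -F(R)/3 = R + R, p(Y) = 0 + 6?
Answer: -3467197/477 ≈ -7268.8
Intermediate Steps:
p(Y) = 6
F(R) = -6*R (F(R) = -3*(R + R) = -6*R)
(209/99 - 180/(-159)) + 202*F(p(-2)) = (209/99 - 180/(-159)) + 202*(-6*6) = (209*(1/99) - 180*(-1/159)) + 202*(-36) = (19/9 + 60/53) - 7272 = 1547/477 - 7272 = -3467197/477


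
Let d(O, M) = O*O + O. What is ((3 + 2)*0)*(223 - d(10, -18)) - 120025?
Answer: -120025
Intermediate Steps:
d(O, M) = O + O**2 (d(O, M) = O**2 + O = O + O**2)
((3 + 2)*0)*(223 - d(10, -18)) - 120025 = ((3 + 2)*0)*(223 - 10*(1 + 10)) - 120025 = (5*0)*(223 - 10*11) - 120025 = 0*(223 - 1*110) - 120025 = 0*(223 - 110) - 120025 = 0*113 - 120025 = 0 - 120025 = -120025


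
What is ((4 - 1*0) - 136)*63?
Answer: -8316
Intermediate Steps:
((4 - 1*0) - 136)*63 = ((4 + 0) - 136)*63 = (4 - 136)*63 = -132*63 = -8316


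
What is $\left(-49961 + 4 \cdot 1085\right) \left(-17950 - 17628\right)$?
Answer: $1623103938$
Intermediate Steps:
$\left(-49961 + 4 \cdot 1085\right) \left(-17950 - 17628\right) = \left(-49961 + 4340\right) \left(-35578\right) = \left(-45621\right) \left(-35578\right) = 1623103938$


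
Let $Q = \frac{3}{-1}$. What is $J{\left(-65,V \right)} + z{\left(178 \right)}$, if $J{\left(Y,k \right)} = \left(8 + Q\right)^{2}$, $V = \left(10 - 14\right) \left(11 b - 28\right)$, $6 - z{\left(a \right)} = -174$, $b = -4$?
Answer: $205$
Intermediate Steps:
$Q = -3$ ($Q = 3 \left(-1\right) = -3$)
$z{\left(a \right)} = 180$ ($z{\left(a \right)} = 6 - -174 = 6 + 174 = 180$)
$V = 288$ ($V = \left(10 - 14\right) \left(11 \left(-4\right) - 28\right) = - 4 \left(-44 - 28\right) = \left(-4\right) \left(-72\right) = 288$)
$J{\left(Y,k \right)} = 25$ ($J{\left(Y,k \right)} = \left(8 - 3\right)^{2} = 5^{2} = 25$)
$J{\left(-65,V \right)} + z{\left(178 \right)} = 25 + 180 = 205$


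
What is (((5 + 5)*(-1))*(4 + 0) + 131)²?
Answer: 8281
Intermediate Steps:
(((5 + 5)*(-1))*(4 + 0) + 131)² = ((10*(-1))*4 + 131)² = (-10*4 + 131)² = (-40 + 131)² = 91² = 8281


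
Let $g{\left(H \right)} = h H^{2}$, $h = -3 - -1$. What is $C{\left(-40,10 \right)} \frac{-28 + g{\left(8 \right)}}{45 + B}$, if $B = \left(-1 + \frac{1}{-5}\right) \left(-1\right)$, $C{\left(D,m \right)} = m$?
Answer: $- \frac{2600}{77} \approx -33.766$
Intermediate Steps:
$h = -2$ ($h = -3 + 1 = -2$)
$g{\left(H \right)} = - 2 H^{2}$
$B = \frac{6}{5}$ ($B = \left(-1 - \frac{1}{5}\right) \left(-1\right) = \left(- \frac{6}{5}\right) \left(-1\right) = \frac{6}{5} \approx 1.2$)
$C{\left(-40,10 \right)} \frac{-28 + g{\left(8 \right)}}{45 + B} = 10 \frac{-28 - 2 \cdot 8^{2}}{45 + \frac{6}{5}} = 10 \frac{-28 - 128}{\frac{231}{5}} = 10 \left(-28 - 128\right) \frac{5}{231} = 10 \left(\left(-156\right) \frac{5}{231}\right) = 10 \left(- \frac{260}{77}\right) = - \frac{2600}{77}$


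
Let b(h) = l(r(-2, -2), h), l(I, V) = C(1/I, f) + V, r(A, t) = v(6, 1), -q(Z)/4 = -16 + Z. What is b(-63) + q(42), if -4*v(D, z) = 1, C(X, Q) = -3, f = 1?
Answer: -170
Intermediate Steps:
v(D, z) = -¼ (v(D, z) = -¼*1 = -¼)
q(Z) = 64 - 4*Z (q(Z) = -4*(-16 + Z) = 64 - 4*Z)
r(A, t) = -¼
l(I, V) = -3 + V
b(h) = -3 + h
b(-63) + q(42) = (-3 - 63) + (64 - 4*42) = -66 + (64 - 168) = -66 - 104 = -170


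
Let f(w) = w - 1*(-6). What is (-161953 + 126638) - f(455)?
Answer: -35776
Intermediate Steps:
f(w) = 6 + w (f(w) = w + 6 = 6 + w)
(-161953 + 126638) - f(455) = (-161953 + 126638) - (6 + 455) = -35315 - 1*461 = -35315 - 461 = -35776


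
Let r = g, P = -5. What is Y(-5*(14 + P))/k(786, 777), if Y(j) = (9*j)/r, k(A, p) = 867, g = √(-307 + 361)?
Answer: -15*√6/578 ≈ -0.063568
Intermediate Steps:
g = 3*√6 (g = √54 = 3*√6 ≈ 7.3485)
r = 3*√6 ≈ 7.3485
Y(j) = j*√6/2 (Y(j) = (9*j)/((3*√6)) = (9*j)*(√6/18) = j*√6/2)
Y(-5*(14 + P))/k(786, 777) = ((-5*(14 - 5))*√6/2)/867 = ((-5*9)*√6/2)*(1/867) = ((½)*(-45)*√6)*(1/867) = -45*√6/2*(1/867) = -15*√6/578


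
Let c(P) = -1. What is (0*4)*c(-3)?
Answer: 0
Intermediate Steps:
(0*4)*c(-3) = (0*4)*(-1) = 0*(-1) = 0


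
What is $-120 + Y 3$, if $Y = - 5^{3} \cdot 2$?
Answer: $-870$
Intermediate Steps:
$Y = -250$ ($Y = \left(-1\right) 125 \cdot 2 = \left(-125\right) 2 = -250$)
$-120 + Y 3 = -120 - 750 = -870$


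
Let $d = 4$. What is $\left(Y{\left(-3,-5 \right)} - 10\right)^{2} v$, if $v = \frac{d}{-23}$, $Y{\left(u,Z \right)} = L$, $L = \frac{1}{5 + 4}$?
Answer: $- \frac{31684}{1863} \approx -17.007$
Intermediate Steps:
$L = \frac{1}{9} \approx 0.11111$
$Y{\left(u,Z \right)} = \frac{1}{9}$
$v = - \frac{4}{23}$ ($v = \frac{4}{-23} = 4 \left(- \frac{1}{23}\right) = - \frac{4}{23} \approx -0.17391$)
$\left(Y{\left(-3,-5 \right)} - 10\right)^{2} v = \left(\frac{1}{9} - 10\right)^{2} \left(- \frac{4}{23}\right) = \left(- \frac{89}{9}\right)^{2} \left(- \frac{4}{23}\right) = \frac{7921}{81} \left(- \frac{4}{23}\right) = - \frac{31684}{1863}$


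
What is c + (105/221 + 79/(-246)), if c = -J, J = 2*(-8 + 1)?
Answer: 769495/54366 ≈ 14.154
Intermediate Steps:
J = -14 (J = 2*(-7) = -14)
c = 14 (c = -1*(-14) = 14)
c + (105/221 + 79/(-246)) = 14 + (105/221 + 79/(-246)) = 14 + (105*(1/221) + 79*(-1/246)) = 14 + (105/221 - 79/246) = 14 + 8371/54366 = 769495/54366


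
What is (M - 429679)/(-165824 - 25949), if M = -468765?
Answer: 898444/191773 ≈ 4.6849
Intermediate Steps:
(M - 429679)/(-165824 - 25949) = (-468765 - 429679)/(-165824 - 25949) = -898444/(-191773) = -898444*(-1/191773) = 898444/191773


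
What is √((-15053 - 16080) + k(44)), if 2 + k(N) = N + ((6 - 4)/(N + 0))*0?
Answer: I*√31091 ≈ 176.33*I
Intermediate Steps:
k(N) = -2 + N (k(N) = -2 + (N + ((6 - 4)/(N + 0))*0) = -2 + (N + (2/N)*0) = -2 + (N + 0) = -2 + N)
√((-15053 - 16080) + k(44)) = √((-15053 - 16080) + (-2 + 44)) = √(-31133 + 42) = √(-31091) = I*√31091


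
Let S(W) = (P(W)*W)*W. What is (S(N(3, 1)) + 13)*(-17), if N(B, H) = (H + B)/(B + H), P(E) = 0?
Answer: -221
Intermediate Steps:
N(B, H) = 1 (N(B, H) = (B + H)/(B + H) = 1)
S(W) = 0 (S(W) = (0*W)*W = 0*W = 0)
(S(N(3, 1)) + 13)*(-17) = (0 + 13)*(-17) = 13*(-17) = -221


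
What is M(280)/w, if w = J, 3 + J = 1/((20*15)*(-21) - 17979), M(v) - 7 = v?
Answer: -6968073/72838 ≈ -95.665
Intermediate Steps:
M(v) = 7 + v
J = -72838/24279 (J = -3 + 1/((20*15)*(-21) - 17979) = -3 + 1/(300*(-21) - 17979) = -3 + 1/(-6300 - 17979) = -3 + 1/(-24279) = -3 - 1/24279 = -72838/24279 ≈ -3.0000)
w = -72838/24279 ≈ -3.0000
M(280)/w = (7 + 280)/(-72838/24279) = 287*(-24279/72838) = -6968073/72838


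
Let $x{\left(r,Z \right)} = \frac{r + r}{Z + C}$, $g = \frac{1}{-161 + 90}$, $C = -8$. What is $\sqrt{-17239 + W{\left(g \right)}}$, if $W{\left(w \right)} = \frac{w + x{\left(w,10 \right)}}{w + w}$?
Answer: $13 i \sqrt{102} \approx 131.29 i$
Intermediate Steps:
$g = - \frac{1}{71}$ ($g = \frac{1}{-71} = - \frac{1}{71} \approx -0.014085$)
$x{\left(r,Z \right)} = \frac{2 r}{-8 + Z}$ ($x{\left(r,Z \right)} = \frac{r + r}{Z - 8} = \frac{2 r}{-8 + Z}$)
$W{\left(w \right)} = 1$ ($W{\left(w \right)} = \frac{w + \frac{2 w}{-8 + 10}}{w + w} = \frac{w + \frac{2 w}{2}}{2 w} = \left(w + 2 w \frac{1}{2}\right) \frac{1}{2 w} = \left(w + w\right) \frac{1}{2 w} = 2 w \frac{1}{2 w} = 1$)
$\sqrt{-17239 + W{\left(g \right)}} = \sqrt{-17239 + 1} = \sqrt{-17238} = 13 i \sqrt{102}$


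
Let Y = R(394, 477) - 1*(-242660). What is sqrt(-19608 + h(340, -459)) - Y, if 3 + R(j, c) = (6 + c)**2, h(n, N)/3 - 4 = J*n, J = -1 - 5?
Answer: -475946 + 2*I*sqrt(6429) ≈ -4.7595e+5 + 160.36*I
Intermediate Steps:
J = -6
h(n, N) = 12 - 18*n (h(n, N) = 12 + 3*(-6*n) = 12 - 18*n)
R(j, c) = -3 + (6 + c)**2
Y = 475946 (Y = (-3 + (6 + 477)**2) - 1*(-242660) = (-3 + 483**2) + 242660 = (-3 + 233289) + 242660 = 233286 + 242660 = 475946)
sqrt(-19608 + h(340, -459)) - Y = sqrt(-19608 + (12 - 18*340)) - 1*475946 = sqrt(-19608 + (12 - 6120)) - 475946 = sqrt(-19608 - 6108) - 475946 = sqrt(-25716) - 475946 = 2*I*sqrt(6429) - 475946 = -475946 + 2*I*sqrt(6429)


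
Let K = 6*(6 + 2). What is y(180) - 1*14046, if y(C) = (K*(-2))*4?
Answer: -14430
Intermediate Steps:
K = 48 (K = 6*8 = 48)
y(C) = -384 (y(C) = (48*(-2))*4 = -96*4 = -384)
y(180) - 1*14046 = -384 - 1*14046 = -384 - 14046 = -14430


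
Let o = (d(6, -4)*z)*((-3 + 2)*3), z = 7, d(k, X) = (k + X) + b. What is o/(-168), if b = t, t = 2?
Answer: 1/2 ≈ 0.50000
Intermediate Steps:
b = 2
d(k, X) = 2 + X + k (d(k, X) = (k + X) + 2 = (X + k) + 2 = 2 + X + k)
o = -84 (o = ((2 - 4 + 6)*7)*((-3 + 2)*3) = (4*7)*(-1*3) = 28*(-3) = -84)
o/(-168) = -84/(-168) = -84*(-1/168) = 1/2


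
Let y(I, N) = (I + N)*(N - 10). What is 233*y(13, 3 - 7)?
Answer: -29358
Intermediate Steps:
y(I, N) = (-10 + N)*(I + N) (y(I, N) = (I + N)*(-10 + N) = (-10 + N)*(I + N))
233*y(13, 3 - 7) = 233*((3 - 7)² - 10*13 - 10*(3 - 7) + 13*(3 - 7)) = 233*((-4)² - 130 - 10*(-4) + 13*(-4)) = 233*(16 - 130 + 40 - 52) = 233*(-126) = -29358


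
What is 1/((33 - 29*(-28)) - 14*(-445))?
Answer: 1/7075 ≈ 0.00014134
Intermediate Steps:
1/((33 - 29*(-28)) - 14*(-445)) = 1/((33 + 812) + 6230) = 1/(845 + 6230) = 1/7075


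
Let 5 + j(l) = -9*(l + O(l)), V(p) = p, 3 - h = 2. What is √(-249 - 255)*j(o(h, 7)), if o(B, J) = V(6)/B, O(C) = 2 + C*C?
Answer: -2406*I*√14 ≈ -9002.4*I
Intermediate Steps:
h = 1 (h = 3 - 1*2 = 3 - 2 = 1)
O(C) = 2 + C²
o(B, J) = 6/B
j(l) = -23 - 9*l - 9*l² (j(l) = -5 - 9*(l + (2 + l²)) = -5 - 9*(2 + l + l²) = -5 + (-18 - 9*l - 9*l²) = -23 - 9*l - 9*l²)
√(-249 - 255)*j(o(h, 7)) = √(-249 - 255)*(-23 - 54/1 - 9*(6/1)²) = √(-504)*(-23 - 54 - 9*(6*1)²) = (6*I*√14)*(-23 - 9*6 - 9*6²) = (6*I*√14)*(-23 - 54 - 9*36) = (6*I*√14)*(-23 - 54 - 324) = (6*I*√14)*(-401) = -2406*I*√14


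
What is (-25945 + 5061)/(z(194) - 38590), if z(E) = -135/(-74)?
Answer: 1545416/2855525 ≈ 0.54120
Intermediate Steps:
z(E) = 135/74 (z(E) = -135*(-1/74) = 135/74)
(-25945 + 5061)/(z(194) - 38590) = (-25945 + 5061)/(135/74 - 38590) = -20884/(-2855525/74) = -20884*(-74/2855525) = 1545416/2855525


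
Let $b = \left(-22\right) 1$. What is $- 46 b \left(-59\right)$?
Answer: $-59708$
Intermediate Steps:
$b = -22$
$- 46 b \left(-59\right) = \left(-46\right) \left(-22\right) \left(-59\right) = 1012 \left(-59\right) = -59708$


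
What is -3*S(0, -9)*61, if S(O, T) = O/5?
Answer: 0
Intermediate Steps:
S(O, T) = O/5 (S(O, T) = O*(1/5) = O/5)
-3*S(0, -9)*61 = -3*0/5*61 = -3*0*61 = 0*61 = 0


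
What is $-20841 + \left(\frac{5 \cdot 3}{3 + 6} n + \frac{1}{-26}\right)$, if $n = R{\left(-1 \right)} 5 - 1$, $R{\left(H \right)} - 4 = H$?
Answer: $- \frac{1623781}{78} \approx -20818.0$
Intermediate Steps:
$R{\left(H \right)} = 4 + H$
$n = 14$ ($n = \left(4 - 1\right) 5 - 1 = 3 \cdot 5 - 1 = 15 - 1 = 14$)
$-20841 + \left(\frac{5 \cdot 3}{3 + 6} n + \frac{1}{-26}\right) = -20841 + \left(\frac{5 \cdot 3}{3 + 6} \cdot 14 + \frac{1}{-26}\right) = -20841 - \left(\frac{1}{26} - \frac{15}{9} \cdot 14\right) = -20841 - \left(\frac{1}{26} - 15 \cdot \frac{1}{9} \cdot 14\right) = -20841 + \left(\frac{5}{3} \cdot 14 - \frac{1}{26}\right) = -20841 + \left(\frac{70}{3} - \frac{1}{26}\right) = -20841 + \frac{1817}{78} = - \frac{1623781}{78}$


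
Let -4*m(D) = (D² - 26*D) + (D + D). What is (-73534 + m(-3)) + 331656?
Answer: 1032407/4 ≈ 2.5810e+5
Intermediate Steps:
m(D) = 6*D - D²/4 (m(D) = -((D² - 26*D) + (D + D))/4 = -((D² - 26*D) + 2*D)/4 = -(D² - 24*D)/4 = 6*D - D²/4)
(-73534 + m(-3)) + 331656 = (-73534 + (¼)*(-3)*(24 - 1*(-3))) + 331656 = (-73534 + (¼)*(-3)*(24 + 3)) + 331656 = (-73534 + (¼)*(-3)*27) + 331656 = (-73534 - 81/4) + 331656 = -294217/4 + 331656 = 1032407/4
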